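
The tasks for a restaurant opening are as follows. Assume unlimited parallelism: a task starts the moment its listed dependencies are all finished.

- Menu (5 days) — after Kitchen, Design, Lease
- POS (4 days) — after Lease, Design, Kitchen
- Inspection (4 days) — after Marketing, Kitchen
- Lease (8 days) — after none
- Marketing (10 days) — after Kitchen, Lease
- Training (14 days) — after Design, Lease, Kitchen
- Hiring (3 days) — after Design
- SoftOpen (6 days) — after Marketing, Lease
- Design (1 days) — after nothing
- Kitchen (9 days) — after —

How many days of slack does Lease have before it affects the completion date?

Critical path: Kitchen→Marketing→SoftOpen = 9+10+6 = 25, so the finish is 25 days.
Longest path through Lease: 24 days (earliest finish 8, latest finish 9).
Slack of Lease = 1 − 0 = 1 day.

1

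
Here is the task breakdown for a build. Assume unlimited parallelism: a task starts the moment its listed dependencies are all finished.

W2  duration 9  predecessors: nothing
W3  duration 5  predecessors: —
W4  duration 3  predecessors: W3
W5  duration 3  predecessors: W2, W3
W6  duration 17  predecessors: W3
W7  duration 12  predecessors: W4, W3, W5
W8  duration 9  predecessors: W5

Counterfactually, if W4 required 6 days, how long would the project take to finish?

24

As given, the longest chain is W2→W5→W7 = 9+3+12 = 24, so the finish is 24 days.
The longest path through W4 is only 20 days, so W4 has float 4.
No other chain overtakes it, so the finish is 24 days.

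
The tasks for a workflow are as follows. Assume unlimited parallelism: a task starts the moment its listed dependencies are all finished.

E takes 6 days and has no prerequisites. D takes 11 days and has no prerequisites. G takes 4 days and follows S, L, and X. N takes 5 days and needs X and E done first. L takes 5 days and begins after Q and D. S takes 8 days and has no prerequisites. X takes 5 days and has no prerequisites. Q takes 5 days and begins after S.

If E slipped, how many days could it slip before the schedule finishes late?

S→Q→L→G = 8+5+5+4 = 22 sets the makespan at 22 days.
The longest chain containing E totals 11 days.
Float = 22 − 11 = 11.

11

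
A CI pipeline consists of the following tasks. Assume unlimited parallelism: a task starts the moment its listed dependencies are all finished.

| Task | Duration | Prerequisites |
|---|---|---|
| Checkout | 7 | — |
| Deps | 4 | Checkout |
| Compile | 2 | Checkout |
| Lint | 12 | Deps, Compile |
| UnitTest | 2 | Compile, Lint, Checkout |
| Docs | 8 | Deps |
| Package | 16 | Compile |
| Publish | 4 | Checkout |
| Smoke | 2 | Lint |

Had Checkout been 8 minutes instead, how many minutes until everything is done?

26

Actual critical path: Checkout→Deps→Lint→UnitTest = 7+4+12+2 = 25 ⇒ 25 minutes.
Checkout is on the critical path; changing it to 8 makes that path 26 minutes.
The critical path is still Checkout→Deps→Lint→UnitTest; finish is now 26 minutes.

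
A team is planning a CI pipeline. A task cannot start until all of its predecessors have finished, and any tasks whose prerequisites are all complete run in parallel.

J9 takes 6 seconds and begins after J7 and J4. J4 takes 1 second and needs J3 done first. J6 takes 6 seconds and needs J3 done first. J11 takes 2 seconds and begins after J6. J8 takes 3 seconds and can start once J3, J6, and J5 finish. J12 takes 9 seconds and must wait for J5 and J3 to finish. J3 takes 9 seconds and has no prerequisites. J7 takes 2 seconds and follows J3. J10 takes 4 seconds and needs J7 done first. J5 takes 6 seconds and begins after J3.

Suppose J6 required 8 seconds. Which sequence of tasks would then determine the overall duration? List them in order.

J3, J5, J12

The binding path is J3→J5→J12 = 9+6+9 = 24; finish at 24 seconds.
J6 has 6 seconds of float (longest path through it is 18).
No other chain overtakes it, so the finish is 24 seconds.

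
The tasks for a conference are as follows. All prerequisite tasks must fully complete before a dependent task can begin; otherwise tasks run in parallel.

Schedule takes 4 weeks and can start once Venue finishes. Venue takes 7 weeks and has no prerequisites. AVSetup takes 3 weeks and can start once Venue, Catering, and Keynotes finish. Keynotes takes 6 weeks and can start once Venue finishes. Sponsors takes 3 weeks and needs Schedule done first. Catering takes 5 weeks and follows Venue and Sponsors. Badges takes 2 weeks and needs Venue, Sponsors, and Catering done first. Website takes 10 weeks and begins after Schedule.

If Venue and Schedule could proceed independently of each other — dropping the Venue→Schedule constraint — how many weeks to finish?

Before: longest chain Venue→Schedule→Sponsors→Catering→AVSetup = 7+4+3+5+3 = 22, finish 22.
Without Venue→Schedule, Schedule's earliest start moves from 7 to 0.
New critical path: Venue→Keynotes→AVSetup = 7+6+3 = 16 ⇒ 16 weeks.

16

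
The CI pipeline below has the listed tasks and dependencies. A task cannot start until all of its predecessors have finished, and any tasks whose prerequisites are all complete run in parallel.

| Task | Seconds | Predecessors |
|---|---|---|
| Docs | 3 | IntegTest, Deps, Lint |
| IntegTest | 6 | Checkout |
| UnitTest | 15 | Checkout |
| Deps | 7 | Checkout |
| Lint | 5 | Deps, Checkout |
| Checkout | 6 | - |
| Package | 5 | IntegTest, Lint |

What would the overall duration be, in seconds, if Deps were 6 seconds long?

Actual critical path: Checkout→Deps→Lint→Package = 6+7+5+5 = 23 ⇒ 23 seconds.
Deps lies on that path, so at 6 seconds the path becomes 22 seconds.
The critical path is still Checkout→Deps→Lint→Package; finish is now 22 seconds.

22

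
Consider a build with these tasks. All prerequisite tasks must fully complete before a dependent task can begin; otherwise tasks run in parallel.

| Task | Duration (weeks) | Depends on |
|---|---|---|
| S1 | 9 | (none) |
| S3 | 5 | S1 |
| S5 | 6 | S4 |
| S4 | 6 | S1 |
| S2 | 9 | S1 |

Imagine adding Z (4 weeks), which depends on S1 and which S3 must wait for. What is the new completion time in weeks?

Originally the plan takes 21 weeks.
With Z inserted, S3 now waits for max(S1, Z).
New critical path: S1→S4→S5 = 9+6+6 = 21 ⇒ 21 weeks.

21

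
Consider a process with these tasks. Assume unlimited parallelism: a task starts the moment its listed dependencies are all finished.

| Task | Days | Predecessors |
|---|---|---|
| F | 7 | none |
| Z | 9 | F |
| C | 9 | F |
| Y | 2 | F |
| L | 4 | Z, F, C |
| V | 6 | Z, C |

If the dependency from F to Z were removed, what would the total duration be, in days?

Before: longest chain F→Z→V = 7+9+6 = 22, finish 22.
Without F→Z, Z's earliest start moves from 7 to 0.
After: F→C→V = 7+9+6 = 22 → 22 days.

22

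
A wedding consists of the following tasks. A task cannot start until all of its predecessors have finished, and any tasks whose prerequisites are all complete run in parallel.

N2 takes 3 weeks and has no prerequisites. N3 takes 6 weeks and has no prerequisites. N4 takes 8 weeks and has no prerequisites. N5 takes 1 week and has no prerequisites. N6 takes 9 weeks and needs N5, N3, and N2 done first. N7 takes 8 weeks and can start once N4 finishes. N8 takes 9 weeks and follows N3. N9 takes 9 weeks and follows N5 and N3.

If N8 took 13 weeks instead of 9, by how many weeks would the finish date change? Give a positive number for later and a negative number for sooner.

3

The binding path is N4→N7 = 8+8 = 16; finish at 16 weeks.
N8 is off the critical path — its longest chain is 15 weeks, giving 1 of slack.
Now N3→N8 = 6+13 = 19 is longest, so the finish becomes 19 weeks.
Change in finish: 19 − 16 = +3 weeks.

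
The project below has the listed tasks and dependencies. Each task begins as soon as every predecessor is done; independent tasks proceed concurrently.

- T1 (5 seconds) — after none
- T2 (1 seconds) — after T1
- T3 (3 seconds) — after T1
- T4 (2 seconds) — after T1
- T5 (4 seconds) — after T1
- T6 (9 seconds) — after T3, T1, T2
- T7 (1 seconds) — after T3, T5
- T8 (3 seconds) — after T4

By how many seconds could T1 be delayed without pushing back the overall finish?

0

The longest chain is T1→T3→T6 = 5+3+9 = 17; overall finish 17 seconds.
Longest path through T1: 17 seconds (earliest finish 5, latest finish 5).
Float = 17 − 17 = 0.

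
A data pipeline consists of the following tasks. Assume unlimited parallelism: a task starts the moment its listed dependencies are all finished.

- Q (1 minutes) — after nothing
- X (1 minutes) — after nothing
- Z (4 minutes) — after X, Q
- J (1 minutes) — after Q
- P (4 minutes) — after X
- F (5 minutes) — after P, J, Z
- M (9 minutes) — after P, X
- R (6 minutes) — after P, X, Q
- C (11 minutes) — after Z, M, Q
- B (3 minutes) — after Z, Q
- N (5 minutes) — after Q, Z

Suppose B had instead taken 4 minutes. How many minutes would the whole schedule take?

As given, the longest chain is X→P→M→C = 1+4+9+11 = 25, so the finish is 25 minutes.
B is off the critical path — its longest chain is 8 minutes, giving 17 of slack.
No other chain overtakes it, so the finish is 25 minutes.

25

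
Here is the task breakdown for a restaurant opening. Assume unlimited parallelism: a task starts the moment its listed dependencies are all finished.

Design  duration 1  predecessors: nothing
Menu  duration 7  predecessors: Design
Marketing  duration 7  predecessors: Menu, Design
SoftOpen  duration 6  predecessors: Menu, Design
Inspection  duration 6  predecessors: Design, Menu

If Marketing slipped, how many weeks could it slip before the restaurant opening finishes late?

The longest chain is Design→Menu→Marketing = 1+7+7 = 15; overall finish 15 weeks.
Longest path through Marketing: 15 weeks (earliest finish 15, latest finish 15).
Slack of Marketing = 8 − 8 = 0 weeks.

0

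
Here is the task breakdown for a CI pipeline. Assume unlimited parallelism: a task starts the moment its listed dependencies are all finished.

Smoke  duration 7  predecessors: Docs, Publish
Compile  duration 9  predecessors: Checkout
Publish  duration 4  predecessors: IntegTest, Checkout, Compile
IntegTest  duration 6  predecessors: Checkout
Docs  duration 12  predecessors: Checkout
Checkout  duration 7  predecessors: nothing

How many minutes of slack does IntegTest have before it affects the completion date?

3

Critical path: Checkout→Compile→Publish→Smoke = 7+9+4+7 = 27, so the finish is 27 minutes.
Longest path through IntegTest: 24 minutes (earliest finish 13, latest finish 16).
Float = 27 − 24 = 3.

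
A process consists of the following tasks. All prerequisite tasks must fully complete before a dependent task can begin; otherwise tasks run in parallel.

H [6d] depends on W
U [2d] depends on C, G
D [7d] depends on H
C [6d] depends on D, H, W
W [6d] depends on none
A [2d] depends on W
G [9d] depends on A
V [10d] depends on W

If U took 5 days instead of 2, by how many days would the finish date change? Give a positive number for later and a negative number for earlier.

Actual critical path: W→H→D→C→U = 6+6+7+6+2 = 27 ⇒ 27 days.
U lies on that path, so at 5 days the path becomes 30 days.
No other chain overtakes it, so the finish is 30 days.
Change in finish: 30 − 27 = +3 days.

3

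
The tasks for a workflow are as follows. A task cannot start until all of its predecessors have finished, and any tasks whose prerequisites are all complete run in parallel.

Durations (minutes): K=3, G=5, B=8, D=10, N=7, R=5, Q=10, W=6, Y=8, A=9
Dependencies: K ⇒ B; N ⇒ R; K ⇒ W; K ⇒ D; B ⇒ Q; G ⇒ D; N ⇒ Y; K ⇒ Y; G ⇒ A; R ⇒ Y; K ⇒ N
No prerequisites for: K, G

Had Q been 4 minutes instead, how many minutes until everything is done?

23

The binding path is K→N→R→Y = 3+7+5+8 = 23; finish at 23 minutes.
Q is off the critical path — its longest chain is 21 minutes, giving 2 of slack.
The critical path is still K→N→R→Y; finish is now 23 minutes.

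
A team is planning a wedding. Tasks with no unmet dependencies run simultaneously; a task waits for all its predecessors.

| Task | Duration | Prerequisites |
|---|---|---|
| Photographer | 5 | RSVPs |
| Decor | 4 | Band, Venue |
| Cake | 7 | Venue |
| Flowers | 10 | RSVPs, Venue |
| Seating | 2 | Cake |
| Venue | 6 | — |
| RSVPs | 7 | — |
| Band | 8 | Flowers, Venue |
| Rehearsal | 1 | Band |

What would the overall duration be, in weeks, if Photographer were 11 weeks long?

Critical path before the change: RSVPs→Flowers→Band→Decor = 7+10+8+4 = 29 giving 29 weeks.
Photographer has 17 weeks of float (longest path through it is 12).
No other chain overtakes it, so the finish is 29 weeks.

29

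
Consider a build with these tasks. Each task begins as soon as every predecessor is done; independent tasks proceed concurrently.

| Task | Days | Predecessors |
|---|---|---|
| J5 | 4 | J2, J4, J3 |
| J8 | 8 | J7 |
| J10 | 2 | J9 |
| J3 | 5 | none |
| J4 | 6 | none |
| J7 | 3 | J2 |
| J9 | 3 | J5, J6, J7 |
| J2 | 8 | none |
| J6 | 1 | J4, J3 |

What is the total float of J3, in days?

5

The longest chain is J2→J7→J8 = 8+3+8 = 19; overall finish 19 days.
J3 finishes as early as 5 and must finish by 10.
Slack of J3 = 5 − 0 = 5 days.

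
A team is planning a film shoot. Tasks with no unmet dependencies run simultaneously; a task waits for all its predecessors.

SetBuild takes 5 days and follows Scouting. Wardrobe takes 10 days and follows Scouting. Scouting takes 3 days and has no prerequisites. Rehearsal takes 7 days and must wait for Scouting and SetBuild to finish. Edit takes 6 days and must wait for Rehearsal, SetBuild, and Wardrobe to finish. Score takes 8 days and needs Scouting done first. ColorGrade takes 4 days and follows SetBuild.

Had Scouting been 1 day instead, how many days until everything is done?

19

As given, the longest chain is Scouting→SetBuild→Rehearsal→Edit = 3+5+7+6 = 21, so the finish is 21 days.
Scouting is on the critical path; changing it to 1 makes that path 19 days.
No other chain overtakes it, so the finish is 19 days.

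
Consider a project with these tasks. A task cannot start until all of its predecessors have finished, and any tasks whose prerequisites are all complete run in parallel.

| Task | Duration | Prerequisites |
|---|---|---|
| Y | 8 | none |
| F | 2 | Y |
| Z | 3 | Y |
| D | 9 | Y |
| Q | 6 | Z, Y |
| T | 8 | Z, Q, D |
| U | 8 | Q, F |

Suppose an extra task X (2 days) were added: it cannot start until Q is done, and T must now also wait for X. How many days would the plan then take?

Originally the plan takes 25 days.
With X inserted, T now waits for max(Z, Q, D, X).
New critical path: Y→Z→Q→X→T = 8+3+6+2+8 = 27 ⇒ 27 days.

27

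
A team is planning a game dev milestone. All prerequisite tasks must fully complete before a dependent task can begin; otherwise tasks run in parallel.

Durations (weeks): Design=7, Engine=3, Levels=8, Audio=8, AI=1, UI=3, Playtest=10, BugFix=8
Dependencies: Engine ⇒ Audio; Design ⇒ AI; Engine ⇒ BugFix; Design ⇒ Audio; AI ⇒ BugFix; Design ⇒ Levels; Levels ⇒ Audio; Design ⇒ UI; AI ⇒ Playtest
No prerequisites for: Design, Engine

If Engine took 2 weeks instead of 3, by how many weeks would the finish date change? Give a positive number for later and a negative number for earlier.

0

As given, the longest chain is Design→Levels→Audio = 7+8+8 = 23, so the finish is 23 weeks.
Engine is off the critical path — its longest chain is 11 weeks, giving 12 of slack.
That remains the longest chain; total 23 weeks.
Change in finish: 23 − 23 = +0 weeks.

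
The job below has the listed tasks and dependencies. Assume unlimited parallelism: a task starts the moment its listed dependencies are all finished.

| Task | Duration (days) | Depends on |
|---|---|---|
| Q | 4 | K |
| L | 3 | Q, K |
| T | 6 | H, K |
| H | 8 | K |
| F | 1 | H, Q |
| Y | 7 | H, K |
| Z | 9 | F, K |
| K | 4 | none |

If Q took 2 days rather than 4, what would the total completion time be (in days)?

22

The binding path is K→H→F→Z = 4+8+1+9 = 22; finish at 22 days.
Q has 4 days of float (longest path through it is 18).
That remains the longest chain; total 22 days.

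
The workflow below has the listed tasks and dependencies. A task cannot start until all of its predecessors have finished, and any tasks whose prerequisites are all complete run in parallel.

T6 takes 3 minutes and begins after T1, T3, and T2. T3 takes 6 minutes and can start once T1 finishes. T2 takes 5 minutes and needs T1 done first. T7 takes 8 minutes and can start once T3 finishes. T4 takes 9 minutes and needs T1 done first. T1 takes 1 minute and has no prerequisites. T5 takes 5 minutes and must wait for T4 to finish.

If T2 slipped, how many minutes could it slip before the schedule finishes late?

6

The longest chain is T1→T3→T7 = 1+6+8 = 15; overall finish 15 minutes.
T2 finishes as early as 6 and must finish by 12.
So T2 can slip 12 − 6 = 6 minutes.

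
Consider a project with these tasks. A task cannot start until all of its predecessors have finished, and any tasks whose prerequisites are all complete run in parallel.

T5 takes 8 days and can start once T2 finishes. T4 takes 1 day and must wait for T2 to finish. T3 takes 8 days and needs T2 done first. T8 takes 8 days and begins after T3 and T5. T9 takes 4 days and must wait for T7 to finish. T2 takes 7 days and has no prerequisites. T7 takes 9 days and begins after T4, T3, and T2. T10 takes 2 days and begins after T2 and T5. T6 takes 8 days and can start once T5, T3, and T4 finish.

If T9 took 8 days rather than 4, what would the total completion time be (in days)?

As given, the longest chain is T2→T3→T7→T9 = 7+8+9+4 = 28, so the finish is 28 days.
T9 is on the critical path; changing it to 8 makes that path 32 days.
No other chain overtakes it, so the finish is 32 days.

32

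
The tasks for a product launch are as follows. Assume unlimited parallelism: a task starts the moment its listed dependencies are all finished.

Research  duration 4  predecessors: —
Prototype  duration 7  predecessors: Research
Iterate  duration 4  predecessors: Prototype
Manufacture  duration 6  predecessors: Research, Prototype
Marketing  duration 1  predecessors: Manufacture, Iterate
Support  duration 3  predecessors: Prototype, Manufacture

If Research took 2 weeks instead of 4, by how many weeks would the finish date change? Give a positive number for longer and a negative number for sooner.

-2

Baseline: Research→Prototype→Manufacture→Support = 4+7+6+3 = 20 → 20 weeks.
Since Research is critical, the -2 change carries straight to that chain (now 18 weeks).
That remains the longest chain; total 18 weeks.
Change in finish: 18 − 20 = -2 weeks.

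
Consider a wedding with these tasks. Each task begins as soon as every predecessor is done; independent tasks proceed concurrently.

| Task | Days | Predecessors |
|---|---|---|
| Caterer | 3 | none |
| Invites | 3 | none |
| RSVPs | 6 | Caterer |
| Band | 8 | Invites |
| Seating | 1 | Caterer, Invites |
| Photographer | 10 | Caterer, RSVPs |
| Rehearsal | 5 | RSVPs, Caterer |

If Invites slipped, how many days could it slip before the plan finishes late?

The longest chain is Caterer→RSVPs→Photographer = 3+6+10 = 19; overall finish 19 days.
Longest path through Invites: 11 days (earliest finish 3, latest finish 11).
So Invites can slip 11 − 3 = 8 days.

8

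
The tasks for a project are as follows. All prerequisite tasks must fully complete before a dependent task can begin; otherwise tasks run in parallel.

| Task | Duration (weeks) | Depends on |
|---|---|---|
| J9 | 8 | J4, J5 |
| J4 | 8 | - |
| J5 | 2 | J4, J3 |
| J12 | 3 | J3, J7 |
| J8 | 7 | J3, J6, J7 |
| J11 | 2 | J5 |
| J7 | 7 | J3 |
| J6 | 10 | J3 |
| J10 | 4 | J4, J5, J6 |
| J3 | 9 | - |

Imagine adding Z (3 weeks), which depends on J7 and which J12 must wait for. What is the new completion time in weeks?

Originally the project takes 26 weeks.
With Z inserted, J12 now waits for max(J3, J7, Z).
New critical path: J3→J6→J8 = 9+10+7 = 26 ⇒ 26 weeks.

26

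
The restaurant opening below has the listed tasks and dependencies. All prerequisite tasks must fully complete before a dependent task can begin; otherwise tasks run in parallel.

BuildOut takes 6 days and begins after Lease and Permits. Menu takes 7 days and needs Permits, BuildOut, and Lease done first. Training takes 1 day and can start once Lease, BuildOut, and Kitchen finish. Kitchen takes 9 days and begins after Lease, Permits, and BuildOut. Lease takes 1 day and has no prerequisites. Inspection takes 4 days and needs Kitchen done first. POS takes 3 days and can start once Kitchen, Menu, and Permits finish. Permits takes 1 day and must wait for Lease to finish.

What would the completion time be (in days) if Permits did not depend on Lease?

20

Before: longest chain Lease→Permits→BuildOut→Kitchen→Inspection = 1+1+6+9+4 = 21, finish 21.
Without Lease→Permits, Permits's earliest start moves from 1 to 0.
After: Lease→BuildOut→Kitchen→Inspection = 1+6+9+4 = 20 → 20 days.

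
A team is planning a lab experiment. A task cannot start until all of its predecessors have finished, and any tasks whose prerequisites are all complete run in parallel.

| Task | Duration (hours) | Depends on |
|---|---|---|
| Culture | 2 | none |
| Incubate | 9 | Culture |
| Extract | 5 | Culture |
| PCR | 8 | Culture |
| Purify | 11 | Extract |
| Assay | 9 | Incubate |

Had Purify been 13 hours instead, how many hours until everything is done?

As given, the longest chain is Culture→Incubate→Assay = 2+9+9 = 20, so the finish is 20 hours.
Purify has 2 hours of float (longest path through it is 18).
No other chain overtakes it, so the finish is 20 hours.

20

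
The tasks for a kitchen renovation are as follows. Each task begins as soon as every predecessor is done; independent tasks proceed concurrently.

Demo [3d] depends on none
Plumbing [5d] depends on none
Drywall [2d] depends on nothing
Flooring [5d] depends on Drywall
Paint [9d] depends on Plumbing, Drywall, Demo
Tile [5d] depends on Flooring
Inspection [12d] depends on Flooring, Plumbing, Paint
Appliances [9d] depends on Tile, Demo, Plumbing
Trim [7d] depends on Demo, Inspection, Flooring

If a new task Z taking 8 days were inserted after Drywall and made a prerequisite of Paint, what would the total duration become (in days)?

38

Originally the schedule takes 33 days.
With Z inserted, Paint now waits for max(Plumbing, Drywall, Demo, Z).
New critical path: Drywall→Z→Paint→Inspection→Trim = 2+8+9+12+7 = 38 ⇒ 38 days.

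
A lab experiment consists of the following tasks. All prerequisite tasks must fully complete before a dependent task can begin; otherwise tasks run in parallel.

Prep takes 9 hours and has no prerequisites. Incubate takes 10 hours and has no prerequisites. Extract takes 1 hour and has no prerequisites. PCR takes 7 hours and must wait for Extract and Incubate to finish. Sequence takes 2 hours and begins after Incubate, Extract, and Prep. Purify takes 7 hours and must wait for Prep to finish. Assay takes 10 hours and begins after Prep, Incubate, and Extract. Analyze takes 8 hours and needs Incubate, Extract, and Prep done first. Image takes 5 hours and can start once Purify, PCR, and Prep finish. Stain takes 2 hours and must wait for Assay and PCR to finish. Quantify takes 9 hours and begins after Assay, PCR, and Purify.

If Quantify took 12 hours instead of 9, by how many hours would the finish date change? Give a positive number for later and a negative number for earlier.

Baseline: Incubate→Assay→Quantify = 10+10+9 = 29 → 29 hours.
Quantify is on the critical path; changing it to 12 makes that path 32 hours.
The critical path is still Incubate→Assay→Quantify; finish is now 32 hours.
Change in finish: 32 − 29 = +3 hours.

3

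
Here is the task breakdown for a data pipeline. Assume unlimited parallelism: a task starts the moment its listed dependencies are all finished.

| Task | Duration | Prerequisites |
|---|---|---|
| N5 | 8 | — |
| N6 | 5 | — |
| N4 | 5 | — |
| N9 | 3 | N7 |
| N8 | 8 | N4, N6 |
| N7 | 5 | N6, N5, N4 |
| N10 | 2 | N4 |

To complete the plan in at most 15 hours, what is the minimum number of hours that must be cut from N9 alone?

1

Current finish: 16 hours; target: 15.
N9 is on every critical path, so each hour cut from N9 cuts the finish by one (this holds down to a finish of 14).
Need 16 − 15 = 1 hour off N9 → N9 becomes 2 hours, finish becomes 15.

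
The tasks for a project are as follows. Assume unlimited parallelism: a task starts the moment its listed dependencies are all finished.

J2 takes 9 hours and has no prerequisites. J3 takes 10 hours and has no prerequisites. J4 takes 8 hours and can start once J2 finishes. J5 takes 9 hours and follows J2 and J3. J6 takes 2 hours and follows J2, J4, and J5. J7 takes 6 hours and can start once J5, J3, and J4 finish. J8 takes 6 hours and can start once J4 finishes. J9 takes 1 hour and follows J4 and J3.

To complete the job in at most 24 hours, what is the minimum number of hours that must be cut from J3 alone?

1

Current finish: 25 hours; target: 24.
J3 is on every critical path, so each hour cut from J3 cuts the finish by one (this holds down to a finish of 24).
Need 25 − 24 = 1 hour off J3 → J3 becomes 9 hours, finish becomes 24.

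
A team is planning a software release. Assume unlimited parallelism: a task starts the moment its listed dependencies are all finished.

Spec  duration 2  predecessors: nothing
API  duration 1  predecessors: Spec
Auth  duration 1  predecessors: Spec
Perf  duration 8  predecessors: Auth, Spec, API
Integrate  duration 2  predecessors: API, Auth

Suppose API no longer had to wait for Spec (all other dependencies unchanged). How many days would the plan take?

With the dependency in place, Spec→API→Perf = 2+1+8 = 11 sets the finish at 11 days.
Without Spec→API, API's earliest start moves from 2 to 0.
The longest chain is now Spec→Auth→Perf = 2+1+8 = 11, so the plan takes 11 days.

11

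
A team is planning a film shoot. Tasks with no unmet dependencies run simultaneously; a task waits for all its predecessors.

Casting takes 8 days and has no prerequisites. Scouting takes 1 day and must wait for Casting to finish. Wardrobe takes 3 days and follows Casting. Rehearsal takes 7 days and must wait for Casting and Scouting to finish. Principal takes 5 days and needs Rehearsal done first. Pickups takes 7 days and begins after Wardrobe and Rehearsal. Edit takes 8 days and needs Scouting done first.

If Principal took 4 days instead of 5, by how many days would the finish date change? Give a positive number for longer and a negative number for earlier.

0

The binding path is Casting→Scouting→Rehearsal→Pickups = 8+1+7+7 = 23; finish at 23 days.
Principal is off the critical path — its longest chain is 21 days, giving 2 of slack.
The critical path is still Casting→Scouting→Rehearsal→Pickups; finish is now 23 days.
Change in finish: 23 − 23 = +0 days.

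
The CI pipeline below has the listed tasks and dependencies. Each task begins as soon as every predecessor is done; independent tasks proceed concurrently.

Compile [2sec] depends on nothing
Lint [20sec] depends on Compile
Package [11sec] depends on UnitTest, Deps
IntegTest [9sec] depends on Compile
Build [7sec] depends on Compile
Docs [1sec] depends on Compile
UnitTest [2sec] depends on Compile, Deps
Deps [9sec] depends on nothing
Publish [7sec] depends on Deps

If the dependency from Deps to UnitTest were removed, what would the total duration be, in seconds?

22

Before: longest chain Deps→UnitTest→Package = 9+2+11 = 22, finish 22.
Without Deps→UnitTest, UnitTest's earliest start moves from 9 to 2.
New critical path: Compile→Lint = 2+20 = 22 ⇒ 22 seconds.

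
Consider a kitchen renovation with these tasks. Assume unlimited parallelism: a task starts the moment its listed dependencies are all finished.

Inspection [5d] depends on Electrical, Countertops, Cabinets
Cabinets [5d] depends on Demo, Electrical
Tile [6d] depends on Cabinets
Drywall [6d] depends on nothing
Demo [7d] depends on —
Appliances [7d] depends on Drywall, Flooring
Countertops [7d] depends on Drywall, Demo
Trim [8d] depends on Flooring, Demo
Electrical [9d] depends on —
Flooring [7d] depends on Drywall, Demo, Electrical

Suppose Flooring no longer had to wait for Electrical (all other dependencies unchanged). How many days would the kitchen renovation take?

22

With the dependency in place, Electrical→Flooring→Trim = 9+7+8 = 24 sets the finish at 24 days.
Without Electrical→Flooring, Flooring's earliest start moves from 9 to 7.
The longest chain is now Demo→Flooring→Trim = 7+7+8 = 22, so the kitchen renovation takes 22 days.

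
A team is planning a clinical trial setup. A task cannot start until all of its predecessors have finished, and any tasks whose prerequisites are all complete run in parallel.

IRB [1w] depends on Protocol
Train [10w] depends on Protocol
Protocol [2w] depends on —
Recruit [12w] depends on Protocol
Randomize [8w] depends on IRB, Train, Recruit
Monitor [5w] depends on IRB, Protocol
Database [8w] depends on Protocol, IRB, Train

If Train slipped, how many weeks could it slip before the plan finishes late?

2

Critical path: Protocol→Recruit→Randomize = 2+12+8 = 22, so the finish is 22 weeks.
Train finishes as early as 12 and must finish by 14.
Slack of Train = 4 − 2 = 2 weeks.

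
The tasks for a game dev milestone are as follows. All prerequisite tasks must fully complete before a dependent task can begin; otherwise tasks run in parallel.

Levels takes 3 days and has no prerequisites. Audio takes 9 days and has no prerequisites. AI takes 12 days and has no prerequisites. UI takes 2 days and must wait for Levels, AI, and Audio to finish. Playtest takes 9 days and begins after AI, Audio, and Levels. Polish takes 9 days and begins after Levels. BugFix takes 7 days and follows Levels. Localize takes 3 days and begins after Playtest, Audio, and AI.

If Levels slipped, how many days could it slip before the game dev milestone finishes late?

Critical path: AI→Playtest→Localize = 12+9+3 = 24, so the finish is 24 days.
Longest path through Levels: 15 days (earliest finish 3, latest finish 12).
Float = 24 − 15 = 9.

9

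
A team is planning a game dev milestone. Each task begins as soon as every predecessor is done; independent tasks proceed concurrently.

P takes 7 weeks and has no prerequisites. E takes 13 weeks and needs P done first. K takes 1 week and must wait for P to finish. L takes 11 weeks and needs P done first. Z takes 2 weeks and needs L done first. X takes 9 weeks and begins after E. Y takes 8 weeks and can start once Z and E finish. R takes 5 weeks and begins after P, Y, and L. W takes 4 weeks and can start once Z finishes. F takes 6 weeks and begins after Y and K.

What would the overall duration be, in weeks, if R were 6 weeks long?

34

Baseline: P→E→Y→F = 7+13+8+6 = 34 → 34 weeks.
R is off the critical path — its longest chain is 33 weeks, giving 1 of slack.
The binding chain switches to P→E→Y→R = 7+13+8+6 = 34; finish 34 weeks.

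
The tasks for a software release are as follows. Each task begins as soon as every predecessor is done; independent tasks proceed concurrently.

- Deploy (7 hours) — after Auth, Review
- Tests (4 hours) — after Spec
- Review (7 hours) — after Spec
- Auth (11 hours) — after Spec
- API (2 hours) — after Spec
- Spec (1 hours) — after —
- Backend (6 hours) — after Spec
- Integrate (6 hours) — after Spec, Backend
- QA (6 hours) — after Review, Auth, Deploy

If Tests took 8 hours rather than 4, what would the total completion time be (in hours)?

Critical path before the change: Spec→Auth→Deploy→QA = 1+11+7+6 = 25 giving 25 hours.
The longest path through Tests is only 5 hours, so Tests has float 20.
That remains the longest chain; total 25 hours.

25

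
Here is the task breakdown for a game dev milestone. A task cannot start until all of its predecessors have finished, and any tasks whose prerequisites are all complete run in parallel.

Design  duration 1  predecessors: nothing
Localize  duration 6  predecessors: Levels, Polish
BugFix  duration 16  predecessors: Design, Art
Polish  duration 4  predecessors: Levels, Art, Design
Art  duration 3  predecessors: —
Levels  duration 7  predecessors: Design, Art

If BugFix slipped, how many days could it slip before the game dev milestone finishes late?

1

The longest chain is Art→Levels→Polish→Localize = 3+7+4+6 = 20; overall finish 20 days.
The longest chain containing BugFix totals 19 days.
Slack of BugFix = 4 − 3 = 1 day.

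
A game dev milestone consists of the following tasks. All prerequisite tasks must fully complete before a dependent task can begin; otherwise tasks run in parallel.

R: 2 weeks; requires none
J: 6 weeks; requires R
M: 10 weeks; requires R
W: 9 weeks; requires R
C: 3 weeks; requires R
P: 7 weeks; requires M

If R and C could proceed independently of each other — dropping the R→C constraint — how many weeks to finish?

Before: longest chain R→M→P = 2+10+7 = 19, finish 19.
Without R→C, C's earliest start moves from 2 to 0.
The longest chain is now R→M→P = 2+10+7 = 19, so the job takes 19 weeks.

19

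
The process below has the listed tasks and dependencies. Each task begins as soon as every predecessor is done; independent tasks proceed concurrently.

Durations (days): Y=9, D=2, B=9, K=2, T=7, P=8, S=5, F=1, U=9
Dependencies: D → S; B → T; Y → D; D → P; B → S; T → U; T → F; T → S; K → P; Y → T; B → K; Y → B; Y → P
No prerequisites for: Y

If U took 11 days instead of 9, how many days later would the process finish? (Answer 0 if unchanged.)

The binding path is Y→B→T→U = 9+9+7+9 = 34; finish at 34 days.
U lies on that path, so at 11 days the path becomes 36 days.
That remains the longest chain; total 36 days.
Change in finish: 36 − 34 = +2 days.

2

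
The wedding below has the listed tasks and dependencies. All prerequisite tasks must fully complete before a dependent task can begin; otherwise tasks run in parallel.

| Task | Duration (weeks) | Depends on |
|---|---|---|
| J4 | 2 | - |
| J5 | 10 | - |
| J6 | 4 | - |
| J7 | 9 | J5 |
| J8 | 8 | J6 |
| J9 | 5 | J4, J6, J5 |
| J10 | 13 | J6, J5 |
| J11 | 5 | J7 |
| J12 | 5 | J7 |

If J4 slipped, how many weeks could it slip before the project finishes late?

Critical path: J5→J7→J11 = 10+9+5 = 24, so the finish is 24 weeks.
The longest chain containing J4 totals 7 weeks.
Slack of J4 = 17 − 0 = 17 weeks.

17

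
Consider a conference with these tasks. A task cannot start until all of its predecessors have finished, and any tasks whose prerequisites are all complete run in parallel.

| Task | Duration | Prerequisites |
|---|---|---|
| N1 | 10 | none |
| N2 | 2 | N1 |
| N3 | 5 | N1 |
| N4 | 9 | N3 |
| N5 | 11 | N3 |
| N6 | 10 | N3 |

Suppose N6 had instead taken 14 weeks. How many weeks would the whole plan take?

Critical path before the change: N1→N3→N5 = 10+5+11 = 26 giving 26 weeks.
N6 has 1 week of float (longest path through it is 25).
The binding chain switches to N1→N3→N6 = 10+5+14 = 29; finish 29 weeks.

29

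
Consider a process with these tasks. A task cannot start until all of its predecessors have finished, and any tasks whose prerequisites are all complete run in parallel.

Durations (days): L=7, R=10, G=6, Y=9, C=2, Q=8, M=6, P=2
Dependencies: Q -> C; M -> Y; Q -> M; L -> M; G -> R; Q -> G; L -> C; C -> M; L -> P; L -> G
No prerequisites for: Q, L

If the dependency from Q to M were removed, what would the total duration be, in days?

With the dependency in place, Q→C→M→Y = 8+2+6+9 = 25 sets the finish at 25 days.
Dropping Q→M doesn't change M's earliest start (10); another predecessor still binds.
The longest chain is now Q→C→M→Y = 8+2+6+9 = 25, so the plan takes 25 days.

25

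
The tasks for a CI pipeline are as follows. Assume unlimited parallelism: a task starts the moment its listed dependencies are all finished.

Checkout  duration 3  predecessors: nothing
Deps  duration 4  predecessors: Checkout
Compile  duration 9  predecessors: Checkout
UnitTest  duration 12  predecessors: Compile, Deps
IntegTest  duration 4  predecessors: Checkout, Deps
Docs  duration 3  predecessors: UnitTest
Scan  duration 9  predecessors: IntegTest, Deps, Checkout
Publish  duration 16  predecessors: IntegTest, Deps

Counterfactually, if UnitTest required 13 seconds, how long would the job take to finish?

28

Critical path before the change: Checkout→Compile→UnitTest→Docs = 3+9+12+3 = 27 giving 27 seconds.
UnitTest is on the critical path; changing it to 13 makes that path 28 seconds.
That remains the longest chain; total 28 seconds.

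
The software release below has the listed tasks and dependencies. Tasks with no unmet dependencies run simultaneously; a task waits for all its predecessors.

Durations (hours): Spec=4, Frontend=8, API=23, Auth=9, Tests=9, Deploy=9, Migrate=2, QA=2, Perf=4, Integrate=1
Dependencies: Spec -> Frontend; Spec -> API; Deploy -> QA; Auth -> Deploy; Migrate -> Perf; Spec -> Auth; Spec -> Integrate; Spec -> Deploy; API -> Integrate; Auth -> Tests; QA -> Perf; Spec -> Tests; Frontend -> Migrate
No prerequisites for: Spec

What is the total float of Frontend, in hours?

10

Spec→API→Integrate = 4+23+1 = 28 sets the makespan at 28 hours.
Frontend finishes as early as 12 and must finish by 22.
Float = 28 − 18 = 10.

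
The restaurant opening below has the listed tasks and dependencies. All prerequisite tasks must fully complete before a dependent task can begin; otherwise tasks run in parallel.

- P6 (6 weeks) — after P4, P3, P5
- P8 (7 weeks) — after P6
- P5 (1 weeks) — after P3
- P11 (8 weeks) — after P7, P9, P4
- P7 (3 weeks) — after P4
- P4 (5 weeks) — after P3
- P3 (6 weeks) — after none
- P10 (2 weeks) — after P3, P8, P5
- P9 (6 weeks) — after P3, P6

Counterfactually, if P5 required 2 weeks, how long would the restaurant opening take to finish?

31

As given, the longest chain is P3→P4→P6→P9→P11 = 6+5+6+6+8 = 31, so the finish is 31 weeks.
The longest path through P5 is only 27 weeks, so P5 has float 4.
That remains the longest chain; total 31 weeks.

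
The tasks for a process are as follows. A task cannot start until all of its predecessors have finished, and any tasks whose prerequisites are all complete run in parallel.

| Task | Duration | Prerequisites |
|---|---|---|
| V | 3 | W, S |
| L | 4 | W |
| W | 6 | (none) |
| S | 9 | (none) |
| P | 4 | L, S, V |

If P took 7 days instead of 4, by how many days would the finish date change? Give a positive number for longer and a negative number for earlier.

Actual critical path: S→V→P = 9+3+4 = 16 ⇒ 16 days.
P is on the critical path; changing it to 7 makes that path 19 days.
The critical path is still S→V→P; finish is now 19 days.
Change in finish: 19 − 16 = +3 days.

3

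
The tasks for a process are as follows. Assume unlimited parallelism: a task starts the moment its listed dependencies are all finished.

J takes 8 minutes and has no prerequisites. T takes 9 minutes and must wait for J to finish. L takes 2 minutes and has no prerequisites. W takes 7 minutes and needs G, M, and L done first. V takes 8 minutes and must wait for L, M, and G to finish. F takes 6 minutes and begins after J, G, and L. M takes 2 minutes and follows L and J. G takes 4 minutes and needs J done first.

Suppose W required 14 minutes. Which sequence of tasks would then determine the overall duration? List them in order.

As given, the longest chain is J→G→V = 8+4+8 = 20, so the finish is 20 minutes.
W is off the critical path — its longest chain is 19 minutes, giving 1 of slack.
Now J→G→W = 8+4+14 = 26 is longest, so the finish becomes 26 minutes.

J, G, W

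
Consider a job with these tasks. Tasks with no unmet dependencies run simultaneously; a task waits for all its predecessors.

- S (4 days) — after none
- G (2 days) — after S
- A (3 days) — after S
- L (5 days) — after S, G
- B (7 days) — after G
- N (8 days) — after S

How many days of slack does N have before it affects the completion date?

1

Critical path: S→G→B = 4+2+7 = 13, so the finish is 13 days.
N finishes as early as 12 and must finish by 13.
Slack of N = 5 − 4 = 1 day.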